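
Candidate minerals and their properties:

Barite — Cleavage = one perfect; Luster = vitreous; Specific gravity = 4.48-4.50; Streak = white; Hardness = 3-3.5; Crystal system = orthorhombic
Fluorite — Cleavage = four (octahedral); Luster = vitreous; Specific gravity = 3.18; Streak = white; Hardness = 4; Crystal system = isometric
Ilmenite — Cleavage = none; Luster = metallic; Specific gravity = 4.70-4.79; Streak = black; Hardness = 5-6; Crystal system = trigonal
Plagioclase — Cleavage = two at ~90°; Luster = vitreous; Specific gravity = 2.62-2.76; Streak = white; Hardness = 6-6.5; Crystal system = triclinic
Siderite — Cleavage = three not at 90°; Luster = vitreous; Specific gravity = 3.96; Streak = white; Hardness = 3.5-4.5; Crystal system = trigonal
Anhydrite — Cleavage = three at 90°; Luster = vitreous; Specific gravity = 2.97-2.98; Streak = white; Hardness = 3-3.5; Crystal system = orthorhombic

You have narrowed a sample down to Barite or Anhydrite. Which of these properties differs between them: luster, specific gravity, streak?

Luster: both vitreous — identical.
Specific gravity: Barite 4.48-4.50, Anhydrite 2.97-2.98 — different.
Streak: both white — identical.
Of the listed properties, specific gravity is the one that separates them.

specific gravity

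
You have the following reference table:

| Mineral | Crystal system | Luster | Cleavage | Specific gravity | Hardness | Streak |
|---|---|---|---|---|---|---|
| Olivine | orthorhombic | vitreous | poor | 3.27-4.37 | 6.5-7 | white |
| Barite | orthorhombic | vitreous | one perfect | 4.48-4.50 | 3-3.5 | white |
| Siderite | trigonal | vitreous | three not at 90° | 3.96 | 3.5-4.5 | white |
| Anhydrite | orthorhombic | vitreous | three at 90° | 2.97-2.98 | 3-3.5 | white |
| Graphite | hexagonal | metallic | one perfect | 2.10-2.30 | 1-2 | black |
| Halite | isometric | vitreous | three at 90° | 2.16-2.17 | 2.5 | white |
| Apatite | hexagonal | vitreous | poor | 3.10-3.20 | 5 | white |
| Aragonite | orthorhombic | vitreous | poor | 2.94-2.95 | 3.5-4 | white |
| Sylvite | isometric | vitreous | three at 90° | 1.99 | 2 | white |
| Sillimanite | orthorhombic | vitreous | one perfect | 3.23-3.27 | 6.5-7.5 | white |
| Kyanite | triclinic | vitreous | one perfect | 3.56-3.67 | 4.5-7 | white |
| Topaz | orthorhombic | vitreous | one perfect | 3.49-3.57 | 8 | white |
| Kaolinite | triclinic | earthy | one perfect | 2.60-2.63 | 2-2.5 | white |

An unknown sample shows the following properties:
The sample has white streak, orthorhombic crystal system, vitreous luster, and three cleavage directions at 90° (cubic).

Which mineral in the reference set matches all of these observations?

Anhydrite

White streak eliminates Graphite.
Orthorhombic crystal system excludes Siderite, Halite, Apatite, Sylvite, Kyanite, Kaolinite.
Vitreous luster: every remaining candidate is consistent.
Three cleavage directions at 90° (cubic): only Anhydrite remains.
The only mineral consistent with every observation is Anhydrite.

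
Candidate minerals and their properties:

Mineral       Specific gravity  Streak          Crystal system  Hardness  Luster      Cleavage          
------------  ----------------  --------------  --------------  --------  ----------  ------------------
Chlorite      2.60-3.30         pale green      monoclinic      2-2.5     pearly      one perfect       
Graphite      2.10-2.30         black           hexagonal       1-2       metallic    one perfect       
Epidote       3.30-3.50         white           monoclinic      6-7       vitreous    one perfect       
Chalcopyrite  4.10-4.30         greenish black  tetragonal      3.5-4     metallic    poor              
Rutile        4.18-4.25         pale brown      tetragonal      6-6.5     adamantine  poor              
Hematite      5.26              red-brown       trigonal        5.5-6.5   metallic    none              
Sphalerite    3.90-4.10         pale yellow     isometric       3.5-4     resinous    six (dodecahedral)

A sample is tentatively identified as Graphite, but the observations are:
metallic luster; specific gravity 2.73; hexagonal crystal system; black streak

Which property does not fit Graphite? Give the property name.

Metallic luster: Graphite has metallic luster — within range.
Specific gravity 2.73: Graphite has SG 2.10-2.30 — inconsistent.
Hexagonal crystal system: Graphite has hexagonal system — within range.
Black streak: Graphite has black streak — within range.
The specific gravity is the one property that does not fit.

specific gravity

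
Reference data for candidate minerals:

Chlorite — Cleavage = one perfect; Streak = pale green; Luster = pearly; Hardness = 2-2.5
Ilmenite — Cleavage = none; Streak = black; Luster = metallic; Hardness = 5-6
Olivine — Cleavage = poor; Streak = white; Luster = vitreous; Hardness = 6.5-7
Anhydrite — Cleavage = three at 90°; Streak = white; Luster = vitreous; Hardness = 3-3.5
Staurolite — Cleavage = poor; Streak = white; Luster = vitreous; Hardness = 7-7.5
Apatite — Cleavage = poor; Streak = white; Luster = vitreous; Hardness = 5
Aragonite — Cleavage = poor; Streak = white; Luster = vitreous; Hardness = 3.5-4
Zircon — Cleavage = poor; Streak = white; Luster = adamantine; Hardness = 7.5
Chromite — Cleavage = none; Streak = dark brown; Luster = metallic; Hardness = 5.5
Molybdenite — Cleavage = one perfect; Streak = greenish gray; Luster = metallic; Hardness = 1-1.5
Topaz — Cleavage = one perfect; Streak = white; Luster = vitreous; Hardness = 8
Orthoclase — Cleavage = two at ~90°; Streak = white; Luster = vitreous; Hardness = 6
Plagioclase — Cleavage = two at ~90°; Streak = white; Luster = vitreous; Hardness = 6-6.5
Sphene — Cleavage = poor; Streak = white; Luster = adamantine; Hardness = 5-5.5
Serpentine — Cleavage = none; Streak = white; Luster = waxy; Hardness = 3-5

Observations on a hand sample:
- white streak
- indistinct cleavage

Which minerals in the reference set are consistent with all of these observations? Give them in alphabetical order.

Apatite, Aragonite, Olivine, Sphene, Staurolite, Zircon

White streak excludes Chlorite, Ilmenite, Chromite, Molybdenite.
Indistinct cleavage rules out Anhydrite, Topaz, Orthoclase, Plagioclase, Serpentine.
The minerals that satisfy all observations are Apatite, Aragonite, Olivine, Sphene, Staurolite, Zircon.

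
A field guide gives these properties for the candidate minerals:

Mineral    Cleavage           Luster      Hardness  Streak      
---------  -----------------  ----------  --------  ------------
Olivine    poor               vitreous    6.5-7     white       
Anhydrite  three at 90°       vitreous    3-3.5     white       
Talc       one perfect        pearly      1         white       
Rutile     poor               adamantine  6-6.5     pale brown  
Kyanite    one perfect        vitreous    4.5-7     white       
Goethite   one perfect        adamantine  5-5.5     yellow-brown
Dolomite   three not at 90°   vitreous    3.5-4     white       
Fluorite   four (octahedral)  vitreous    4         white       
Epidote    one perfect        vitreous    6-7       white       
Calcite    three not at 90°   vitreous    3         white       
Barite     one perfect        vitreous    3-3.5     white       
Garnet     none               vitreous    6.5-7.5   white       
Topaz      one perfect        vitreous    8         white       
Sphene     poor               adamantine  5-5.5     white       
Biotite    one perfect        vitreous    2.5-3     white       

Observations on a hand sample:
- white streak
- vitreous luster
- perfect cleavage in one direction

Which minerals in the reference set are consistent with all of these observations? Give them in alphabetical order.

Barite, Biotite, Epidote, Kyanite, Topaz

White streak rules out Rutile, Goethite.
Vitreous luster excludes Talc, Sphene.
Perfect cleavage in one direction — narrows the field to Kyanite, Epidote, Barite, Topaz, Biotite.
The minerals that satisfy all observations are Barite, Biotite, Epidote, Kyanite, Topaz.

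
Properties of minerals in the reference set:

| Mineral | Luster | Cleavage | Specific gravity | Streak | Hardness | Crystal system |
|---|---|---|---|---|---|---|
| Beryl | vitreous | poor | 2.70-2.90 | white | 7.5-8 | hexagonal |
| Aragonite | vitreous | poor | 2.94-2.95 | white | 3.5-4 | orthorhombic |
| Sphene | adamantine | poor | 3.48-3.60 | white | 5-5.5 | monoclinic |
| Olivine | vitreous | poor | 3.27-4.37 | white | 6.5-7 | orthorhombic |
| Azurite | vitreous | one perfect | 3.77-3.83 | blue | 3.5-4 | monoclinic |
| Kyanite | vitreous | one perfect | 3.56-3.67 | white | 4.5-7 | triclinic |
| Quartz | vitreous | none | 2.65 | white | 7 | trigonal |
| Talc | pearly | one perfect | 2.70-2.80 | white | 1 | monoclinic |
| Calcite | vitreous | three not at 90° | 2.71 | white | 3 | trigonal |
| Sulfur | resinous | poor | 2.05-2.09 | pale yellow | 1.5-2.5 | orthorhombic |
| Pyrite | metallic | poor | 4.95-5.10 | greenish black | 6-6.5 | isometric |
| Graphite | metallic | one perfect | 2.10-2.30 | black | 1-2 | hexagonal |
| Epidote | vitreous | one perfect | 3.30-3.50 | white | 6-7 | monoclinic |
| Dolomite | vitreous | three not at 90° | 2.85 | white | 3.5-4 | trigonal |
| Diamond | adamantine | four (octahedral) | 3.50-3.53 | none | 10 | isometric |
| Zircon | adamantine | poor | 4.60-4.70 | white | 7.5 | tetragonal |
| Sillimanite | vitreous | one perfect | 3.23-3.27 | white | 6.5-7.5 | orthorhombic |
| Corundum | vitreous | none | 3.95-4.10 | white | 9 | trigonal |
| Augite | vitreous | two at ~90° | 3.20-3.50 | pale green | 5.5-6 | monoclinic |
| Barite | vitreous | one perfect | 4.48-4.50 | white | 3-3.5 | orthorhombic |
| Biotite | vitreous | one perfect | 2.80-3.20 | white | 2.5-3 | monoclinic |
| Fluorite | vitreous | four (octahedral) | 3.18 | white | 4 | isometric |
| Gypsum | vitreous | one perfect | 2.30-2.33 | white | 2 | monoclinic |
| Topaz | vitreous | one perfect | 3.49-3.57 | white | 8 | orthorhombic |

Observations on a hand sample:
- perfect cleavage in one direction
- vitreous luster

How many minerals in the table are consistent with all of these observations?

Perfect cleavage in one direction: leaves Azurite, Kyanite, Talc, Graphite, Epidote, Sillimanite, Barite, Biotite, Gypsum, Topaz.
Vitreous luster is inconsistent with Talc, Graphite.
The minerals that satisfy all observations are Azurite, Barite, Biotite, Epidote, Gypsum, Kyanite, Sillimanite, Topaz.
That is 8 minerals.

8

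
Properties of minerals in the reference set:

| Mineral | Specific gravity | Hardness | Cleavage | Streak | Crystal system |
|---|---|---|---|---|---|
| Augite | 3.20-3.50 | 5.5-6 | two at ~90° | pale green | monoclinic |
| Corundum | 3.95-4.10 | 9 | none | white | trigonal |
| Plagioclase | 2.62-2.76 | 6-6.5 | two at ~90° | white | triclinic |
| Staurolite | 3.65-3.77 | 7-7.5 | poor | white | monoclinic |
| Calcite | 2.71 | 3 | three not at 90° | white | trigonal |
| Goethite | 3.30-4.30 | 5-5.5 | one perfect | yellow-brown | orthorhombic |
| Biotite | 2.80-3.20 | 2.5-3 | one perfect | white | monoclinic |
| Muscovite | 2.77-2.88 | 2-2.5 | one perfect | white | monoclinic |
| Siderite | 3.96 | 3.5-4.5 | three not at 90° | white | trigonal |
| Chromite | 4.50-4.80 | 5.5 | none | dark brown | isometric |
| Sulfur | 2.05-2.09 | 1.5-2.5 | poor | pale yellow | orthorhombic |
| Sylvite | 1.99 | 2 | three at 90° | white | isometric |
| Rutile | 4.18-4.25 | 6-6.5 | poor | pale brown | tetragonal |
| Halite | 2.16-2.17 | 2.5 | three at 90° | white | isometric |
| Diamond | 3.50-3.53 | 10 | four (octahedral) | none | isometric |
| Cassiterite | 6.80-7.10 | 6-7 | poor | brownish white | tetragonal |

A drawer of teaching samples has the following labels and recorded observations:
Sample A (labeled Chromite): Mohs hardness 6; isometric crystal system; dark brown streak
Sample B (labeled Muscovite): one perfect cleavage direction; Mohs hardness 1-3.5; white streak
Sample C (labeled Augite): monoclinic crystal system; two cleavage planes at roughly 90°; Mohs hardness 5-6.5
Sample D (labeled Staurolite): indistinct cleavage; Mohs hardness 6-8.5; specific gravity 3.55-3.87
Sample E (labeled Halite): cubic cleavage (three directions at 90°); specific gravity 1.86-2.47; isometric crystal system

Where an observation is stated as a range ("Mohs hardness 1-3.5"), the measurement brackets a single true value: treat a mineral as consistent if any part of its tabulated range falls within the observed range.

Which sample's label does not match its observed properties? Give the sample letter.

A

Sample A: Mohs hardness 6 is outside the reference for Chromite (hardness 5.5) — mislabeled.
Sample B: nothing contradicts Muscovite.
Sample C: nothing contradicts Augite.
Sample D: nothing contradicts Staurolite.
Sample E: nothing contradicts Halite.
The mislabeled specimen is A.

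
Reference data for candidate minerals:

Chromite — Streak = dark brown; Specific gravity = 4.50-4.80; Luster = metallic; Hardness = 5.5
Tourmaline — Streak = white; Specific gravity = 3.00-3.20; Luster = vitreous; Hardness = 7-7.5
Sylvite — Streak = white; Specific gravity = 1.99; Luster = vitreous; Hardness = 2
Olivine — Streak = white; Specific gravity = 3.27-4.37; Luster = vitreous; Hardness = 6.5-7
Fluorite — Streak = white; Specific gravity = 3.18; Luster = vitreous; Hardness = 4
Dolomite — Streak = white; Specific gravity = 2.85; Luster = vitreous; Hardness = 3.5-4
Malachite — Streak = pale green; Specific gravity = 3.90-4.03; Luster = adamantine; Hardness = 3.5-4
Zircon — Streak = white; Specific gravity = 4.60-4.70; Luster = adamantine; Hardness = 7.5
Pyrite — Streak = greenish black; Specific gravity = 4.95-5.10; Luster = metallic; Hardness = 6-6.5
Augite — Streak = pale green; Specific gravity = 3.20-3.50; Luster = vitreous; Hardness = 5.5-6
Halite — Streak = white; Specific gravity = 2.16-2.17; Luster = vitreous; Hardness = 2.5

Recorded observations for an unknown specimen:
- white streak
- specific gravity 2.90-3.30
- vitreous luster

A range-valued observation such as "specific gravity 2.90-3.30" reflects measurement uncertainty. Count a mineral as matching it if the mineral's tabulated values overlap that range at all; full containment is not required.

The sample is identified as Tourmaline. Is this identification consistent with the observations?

Yes

White streak — is consistent with Tourmaline (white streak).
Specific gravity 2.90-3.30 — is consistent with Tourmaline (SG 3.00-3.20).
Vitreous luster — is consistent with Tourmaline (vitreous luster).
Nothing contradicts Tourmaline.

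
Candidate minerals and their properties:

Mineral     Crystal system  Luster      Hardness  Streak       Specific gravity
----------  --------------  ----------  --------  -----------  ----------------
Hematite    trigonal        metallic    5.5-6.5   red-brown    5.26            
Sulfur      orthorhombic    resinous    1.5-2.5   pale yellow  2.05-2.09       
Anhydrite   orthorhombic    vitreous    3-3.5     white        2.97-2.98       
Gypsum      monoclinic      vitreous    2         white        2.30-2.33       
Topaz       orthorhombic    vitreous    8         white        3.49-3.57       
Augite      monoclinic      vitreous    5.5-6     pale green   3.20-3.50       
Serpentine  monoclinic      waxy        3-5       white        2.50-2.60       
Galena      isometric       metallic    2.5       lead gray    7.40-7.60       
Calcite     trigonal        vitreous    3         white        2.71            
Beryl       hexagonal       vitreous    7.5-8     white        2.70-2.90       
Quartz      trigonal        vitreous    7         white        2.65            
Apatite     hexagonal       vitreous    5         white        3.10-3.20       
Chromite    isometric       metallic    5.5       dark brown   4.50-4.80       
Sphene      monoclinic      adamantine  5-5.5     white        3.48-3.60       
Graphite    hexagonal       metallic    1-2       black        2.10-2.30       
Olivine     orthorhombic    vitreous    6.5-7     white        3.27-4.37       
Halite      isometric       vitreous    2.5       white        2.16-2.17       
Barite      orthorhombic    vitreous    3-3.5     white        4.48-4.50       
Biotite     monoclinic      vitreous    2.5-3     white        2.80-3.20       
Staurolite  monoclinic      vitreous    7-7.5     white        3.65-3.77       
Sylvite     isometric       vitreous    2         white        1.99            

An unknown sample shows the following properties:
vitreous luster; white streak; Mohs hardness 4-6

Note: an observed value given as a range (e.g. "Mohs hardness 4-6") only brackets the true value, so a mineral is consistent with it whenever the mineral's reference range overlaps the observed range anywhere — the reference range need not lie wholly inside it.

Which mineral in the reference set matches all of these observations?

Vitreous luster — only Anhydrite, Gypsum, Topaz, Augite, Calcite, Beryl, Quartz, Apatite, Olivine, Halite, Barite, Biotite, Staurolite, Sylvite remain.
White streak rules out Augite.
Mohs hardness 4-6 — only Apatite remains.
Apatite is the sole remaining match.

Apatite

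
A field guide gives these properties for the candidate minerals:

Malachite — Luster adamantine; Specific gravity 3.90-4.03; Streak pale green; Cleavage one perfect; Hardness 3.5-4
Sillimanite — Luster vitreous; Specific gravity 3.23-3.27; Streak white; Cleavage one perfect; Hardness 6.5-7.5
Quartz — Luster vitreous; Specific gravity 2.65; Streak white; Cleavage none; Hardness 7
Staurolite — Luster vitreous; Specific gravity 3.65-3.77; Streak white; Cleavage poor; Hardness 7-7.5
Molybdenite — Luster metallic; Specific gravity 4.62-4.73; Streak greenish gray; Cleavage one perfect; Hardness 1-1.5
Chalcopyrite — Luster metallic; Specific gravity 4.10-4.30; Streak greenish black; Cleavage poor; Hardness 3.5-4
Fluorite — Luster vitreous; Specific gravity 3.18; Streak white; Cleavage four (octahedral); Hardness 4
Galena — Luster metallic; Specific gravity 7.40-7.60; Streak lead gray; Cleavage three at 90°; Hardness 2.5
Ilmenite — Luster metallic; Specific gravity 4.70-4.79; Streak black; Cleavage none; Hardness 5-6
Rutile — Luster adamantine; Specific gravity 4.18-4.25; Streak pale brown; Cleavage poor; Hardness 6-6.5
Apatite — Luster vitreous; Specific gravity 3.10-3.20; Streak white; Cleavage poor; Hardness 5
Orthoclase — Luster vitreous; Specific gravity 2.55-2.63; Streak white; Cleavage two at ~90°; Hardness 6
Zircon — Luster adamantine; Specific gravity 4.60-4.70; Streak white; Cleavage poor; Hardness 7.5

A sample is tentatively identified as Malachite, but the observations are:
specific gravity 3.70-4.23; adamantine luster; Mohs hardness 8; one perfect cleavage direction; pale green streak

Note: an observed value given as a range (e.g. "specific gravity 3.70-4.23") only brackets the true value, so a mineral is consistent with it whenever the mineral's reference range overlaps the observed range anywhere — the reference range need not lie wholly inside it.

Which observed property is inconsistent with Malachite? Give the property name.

Specific gravity 3.70-4.23: Malachite has SG 3.90-4.03 — consistent.
Adamantine luster: Malachite has adamantine luster — consistent.
Mohs hardness 8: Malachite has hardness 3.5-4 — outside the reference range.
One perfect cleavage direction: Malachite has cleavage one perfect — consistent.
Pale green streak: Malachite has pale green streak — consistent.
Everything matches except the hardness.

hardness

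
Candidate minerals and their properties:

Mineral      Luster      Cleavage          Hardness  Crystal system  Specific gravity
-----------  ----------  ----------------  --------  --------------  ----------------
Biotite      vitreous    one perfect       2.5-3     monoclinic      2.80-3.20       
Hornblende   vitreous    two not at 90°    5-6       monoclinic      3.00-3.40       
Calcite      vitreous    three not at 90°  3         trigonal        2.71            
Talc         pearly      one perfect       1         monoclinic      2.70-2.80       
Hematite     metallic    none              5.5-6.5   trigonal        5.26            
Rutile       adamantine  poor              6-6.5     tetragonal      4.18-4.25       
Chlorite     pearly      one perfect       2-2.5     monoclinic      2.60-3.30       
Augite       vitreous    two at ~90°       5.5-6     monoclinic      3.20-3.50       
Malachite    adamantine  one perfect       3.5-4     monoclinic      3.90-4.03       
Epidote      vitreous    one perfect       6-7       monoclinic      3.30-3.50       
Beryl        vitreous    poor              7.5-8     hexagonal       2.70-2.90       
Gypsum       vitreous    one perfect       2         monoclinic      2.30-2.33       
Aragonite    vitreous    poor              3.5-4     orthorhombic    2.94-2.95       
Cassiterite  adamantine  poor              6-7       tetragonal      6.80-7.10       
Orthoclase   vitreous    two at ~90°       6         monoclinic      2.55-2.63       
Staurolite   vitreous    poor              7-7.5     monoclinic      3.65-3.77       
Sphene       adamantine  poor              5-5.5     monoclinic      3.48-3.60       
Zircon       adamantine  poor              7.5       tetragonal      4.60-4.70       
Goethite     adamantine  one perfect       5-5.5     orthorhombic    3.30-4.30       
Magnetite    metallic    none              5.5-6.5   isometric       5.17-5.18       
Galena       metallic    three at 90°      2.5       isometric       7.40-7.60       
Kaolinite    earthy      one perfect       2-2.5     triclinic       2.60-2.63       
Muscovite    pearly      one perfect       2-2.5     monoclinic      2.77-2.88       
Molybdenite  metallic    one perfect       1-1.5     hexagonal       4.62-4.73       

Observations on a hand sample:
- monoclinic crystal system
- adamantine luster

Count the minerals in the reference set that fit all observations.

2

Monoclinic crystal system — only Biotite, Hornblende, Talc, Chlorite, Augite, Malachite, Epidote, Gypsum, Orthoclase, Staurolite, Sphene, Muscovite remain.
Adamantine luster — leaves Malachite, Sphene.
Remaining candidates: Malachite, Sphene.
That is 2 minerals.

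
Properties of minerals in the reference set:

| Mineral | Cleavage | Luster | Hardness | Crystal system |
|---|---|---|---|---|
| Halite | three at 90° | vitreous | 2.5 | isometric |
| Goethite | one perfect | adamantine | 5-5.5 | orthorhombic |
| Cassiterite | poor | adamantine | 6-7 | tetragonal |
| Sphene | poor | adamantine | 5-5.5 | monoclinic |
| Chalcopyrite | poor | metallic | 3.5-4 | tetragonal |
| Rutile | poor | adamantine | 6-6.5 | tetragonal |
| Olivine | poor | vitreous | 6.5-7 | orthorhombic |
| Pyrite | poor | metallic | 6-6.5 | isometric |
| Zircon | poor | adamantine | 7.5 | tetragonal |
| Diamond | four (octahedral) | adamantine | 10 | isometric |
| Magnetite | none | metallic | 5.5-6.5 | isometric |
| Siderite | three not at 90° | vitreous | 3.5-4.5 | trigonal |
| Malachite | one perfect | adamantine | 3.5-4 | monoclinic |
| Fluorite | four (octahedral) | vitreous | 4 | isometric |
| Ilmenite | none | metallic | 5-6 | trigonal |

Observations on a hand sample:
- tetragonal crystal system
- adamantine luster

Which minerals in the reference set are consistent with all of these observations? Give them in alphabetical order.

Tetragonal crystal system — leaves Cassiterite, Chalcopyrite, Rutile, Zircon.
Adamantine luster excludes Chalcopyrite.
Remaining candidates: Cassiterite, Rutile, Zircon.

Cassiterite, Rutile, Zircon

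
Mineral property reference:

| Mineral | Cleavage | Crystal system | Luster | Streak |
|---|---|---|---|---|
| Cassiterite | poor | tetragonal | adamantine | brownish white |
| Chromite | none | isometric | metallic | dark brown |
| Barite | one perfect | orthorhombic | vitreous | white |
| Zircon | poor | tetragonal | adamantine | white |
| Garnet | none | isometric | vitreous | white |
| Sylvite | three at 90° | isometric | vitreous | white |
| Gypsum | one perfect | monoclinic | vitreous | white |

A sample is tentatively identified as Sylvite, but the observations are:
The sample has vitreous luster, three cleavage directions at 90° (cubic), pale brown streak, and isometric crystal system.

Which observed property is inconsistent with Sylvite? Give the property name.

Vitreous luster: Sylvite has vitreous luster — consistent.
Three cleavage directions at 90° (cubic): Sylvite has cleavage three at 90° — consistent.
Pale brown streak: Sylvite has white streak — outside the reference range.
Isometric crystal system: Sylvite has isometric system — consistent.
Everything matches except the streak.

streak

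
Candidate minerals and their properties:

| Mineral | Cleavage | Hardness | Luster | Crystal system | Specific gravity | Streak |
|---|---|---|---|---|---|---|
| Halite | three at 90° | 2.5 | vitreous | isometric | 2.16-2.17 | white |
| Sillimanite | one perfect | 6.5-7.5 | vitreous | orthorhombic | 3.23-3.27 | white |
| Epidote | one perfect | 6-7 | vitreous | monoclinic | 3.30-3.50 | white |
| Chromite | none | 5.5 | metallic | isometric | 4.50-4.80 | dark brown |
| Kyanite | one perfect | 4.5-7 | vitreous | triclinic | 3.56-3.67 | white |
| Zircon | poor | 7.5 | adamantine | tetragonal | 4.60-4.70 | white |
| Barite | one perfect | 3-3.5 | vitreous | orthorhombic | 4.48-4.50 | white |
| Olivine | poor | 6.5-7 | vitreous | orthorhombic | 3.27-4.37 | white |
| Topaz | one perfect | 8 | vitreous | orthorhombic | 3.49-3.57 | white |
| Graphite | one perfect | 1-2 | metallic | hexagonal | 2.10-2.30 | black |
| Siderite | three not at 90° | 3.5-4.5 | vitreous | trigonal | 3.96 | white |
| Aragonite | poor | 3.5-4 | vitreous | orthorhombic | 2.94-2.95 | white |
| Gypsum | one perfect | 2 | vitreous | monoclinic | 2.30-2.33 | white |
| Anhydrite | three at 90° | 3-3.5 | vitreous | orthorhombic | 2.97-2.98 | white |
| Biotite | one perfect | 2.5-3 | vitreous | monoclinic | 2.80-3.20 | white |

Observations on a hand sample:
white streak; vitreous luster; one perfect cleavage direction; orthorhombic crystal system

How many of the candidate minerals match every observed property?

White streak excludes Chromite, Graphite.
Vitreous luster excludes Zircon.
One perfect cleavage direction rules out Halite, Olivine, Siderite, Aragonite, Anhydrite.
Orthorhombic crystal system: Sillimanite, Barite, Topaz remain.
Consistent with every observation: Barite, Sillimanite, Topaz.
That is 3 minerals.

3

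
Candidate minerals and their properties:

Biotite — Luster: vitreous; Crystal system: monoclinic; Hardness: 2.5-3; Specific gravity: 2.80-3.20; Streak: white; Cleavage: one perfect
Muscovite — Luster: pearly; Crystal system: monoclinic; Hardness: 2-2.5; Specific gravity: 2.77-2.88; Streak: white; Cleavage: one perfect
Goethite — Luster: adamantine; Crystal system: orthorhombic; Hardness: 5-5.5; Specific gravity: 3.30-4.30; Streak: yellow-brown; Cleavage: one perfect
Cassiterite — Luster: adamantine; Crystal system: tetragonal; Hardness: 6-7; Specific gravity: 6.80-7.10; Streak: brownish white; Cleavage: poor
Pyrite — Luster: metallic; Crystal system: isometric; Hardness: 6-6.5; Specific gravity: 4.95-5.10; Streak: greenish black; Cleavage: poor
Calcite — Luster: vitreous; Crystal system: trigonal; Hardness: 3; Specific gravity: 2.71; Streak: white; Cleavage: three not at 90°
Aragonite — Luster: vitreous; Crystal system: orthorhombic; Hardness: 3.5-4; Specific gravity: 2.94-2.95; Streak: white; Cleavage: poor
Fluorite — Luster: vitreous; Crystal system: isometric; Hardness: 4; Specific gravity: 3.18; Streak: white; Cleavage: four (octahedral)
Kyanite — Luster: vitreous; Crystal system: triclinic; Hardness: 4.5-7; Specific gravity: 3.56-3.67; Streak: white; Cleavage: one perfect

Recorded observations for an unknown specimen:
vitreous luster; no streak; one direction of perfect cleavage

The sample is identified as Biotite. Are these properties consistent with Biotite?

Inconsistent

Vitreous luster — fits Biotite (vitreous luster).
No streak — Biotite has white streak; inconsistent.
One direction of perfect cleavage — fits Biotite (cleavage one perfect).
The streak observation rules out Biotite.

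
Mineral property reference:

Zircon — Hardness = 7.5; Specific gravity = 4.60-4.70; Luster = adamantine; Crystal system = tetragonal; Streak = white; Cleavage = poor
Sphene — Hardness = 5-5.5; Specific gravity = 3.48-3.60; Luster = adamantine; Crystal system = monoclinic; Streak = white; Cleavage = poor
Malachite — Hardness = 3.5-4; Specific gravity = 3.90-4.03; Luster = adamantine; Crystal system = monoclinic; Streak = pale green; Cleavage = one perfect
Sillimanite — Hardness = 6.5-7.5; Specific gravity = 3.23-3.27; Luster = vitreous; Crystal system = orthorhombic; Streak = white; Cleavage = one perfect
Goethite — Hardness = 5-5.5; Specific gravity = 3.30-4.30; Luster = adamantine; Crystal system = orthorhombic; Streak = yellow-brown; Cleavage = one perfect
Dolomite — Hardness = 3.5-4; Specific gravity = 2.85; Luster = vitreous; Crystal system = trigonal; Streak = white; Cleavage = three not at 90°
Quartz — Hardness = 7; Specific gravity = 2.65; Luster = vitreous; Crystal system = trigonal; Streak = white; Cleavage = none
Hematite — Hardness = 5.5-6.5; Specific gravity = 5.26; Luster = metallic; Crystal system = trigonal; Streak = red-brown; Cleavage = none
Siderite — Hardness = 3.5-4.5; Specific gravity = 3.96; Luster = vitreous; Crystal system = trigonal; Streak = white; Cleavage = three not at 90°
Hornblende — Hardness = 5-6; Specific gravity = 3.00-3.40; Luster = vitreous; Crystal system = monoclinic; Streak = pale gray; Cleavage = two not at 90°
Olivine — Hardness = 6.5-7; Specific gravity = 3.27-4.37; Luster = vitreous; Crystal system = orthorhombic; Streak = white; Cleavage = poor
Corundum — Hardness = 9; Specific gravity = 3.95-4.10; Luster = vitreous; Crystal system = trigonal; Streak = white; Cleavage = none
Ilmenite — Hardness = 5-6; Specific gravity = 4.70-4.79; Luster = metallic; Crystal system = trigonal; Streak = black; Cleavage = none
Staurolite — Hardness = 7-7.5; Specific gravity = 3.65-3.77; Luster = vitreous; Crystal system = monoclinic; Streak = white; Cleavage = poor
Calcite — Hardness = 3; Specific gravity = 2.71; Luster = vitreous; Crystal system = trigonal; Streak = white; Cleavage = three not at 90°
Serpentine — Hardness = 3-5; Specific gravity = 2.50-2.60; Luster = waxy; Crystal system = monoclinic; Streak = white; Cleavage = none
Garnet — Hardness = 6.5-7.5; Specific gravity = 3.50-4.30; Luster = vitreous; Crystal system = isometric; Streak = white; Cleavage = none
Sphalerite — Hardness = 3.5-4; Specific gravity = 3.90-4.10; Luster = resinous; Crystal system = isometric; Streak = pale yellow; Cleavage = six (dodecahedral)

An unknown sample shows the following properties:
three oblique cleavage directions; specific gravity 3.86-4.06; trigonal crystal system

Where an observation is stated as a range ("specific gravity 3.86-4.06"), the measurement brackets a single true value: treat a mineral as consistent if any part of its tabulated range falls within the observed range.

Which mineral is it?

Siderite

Three oblique cleavage directions — only Dolomite, Siderite, Calcite remain.
Specific gravity 3.86-4.06 — Siderite remains.
Trigonal crystal system — no further eliminations.
The only mineral consistent with every observation is Siderite.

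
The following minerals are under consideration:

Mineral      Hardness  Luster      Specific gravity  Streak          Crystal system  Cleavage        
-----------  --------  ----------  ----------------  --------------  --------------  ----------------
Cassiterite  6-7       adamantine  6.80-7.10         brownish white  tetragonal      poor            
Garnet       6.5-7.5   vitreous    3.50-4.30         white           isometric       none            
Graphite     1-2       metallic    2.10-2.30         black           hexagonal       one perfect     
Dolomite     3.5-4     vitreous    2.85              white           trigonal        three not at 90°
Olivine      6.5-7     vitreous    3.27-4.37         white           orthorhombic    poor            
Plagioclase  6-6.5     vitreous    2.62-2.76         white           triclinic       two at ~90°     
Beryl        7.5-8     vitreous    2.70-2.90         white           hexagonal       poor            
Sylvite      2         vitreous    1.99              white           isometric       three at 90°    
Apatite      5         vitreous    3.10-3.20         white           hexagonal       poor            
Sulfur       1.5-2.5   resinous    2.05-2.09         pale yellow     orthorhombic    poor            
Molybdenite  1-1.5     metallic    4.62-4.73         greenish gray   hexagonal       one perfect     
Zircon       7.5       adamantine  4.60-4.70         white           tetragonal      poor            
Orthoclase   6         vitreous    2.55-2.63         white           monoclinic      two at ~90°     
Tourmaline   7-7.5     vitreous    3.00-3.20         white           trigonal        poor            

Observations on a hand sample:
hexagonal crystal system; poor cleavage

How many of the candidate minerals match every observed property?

2

Hexagonal crystal system: Graphite, Beryl, Apatite, Molybdenite remain.
Poor cleavage is inconsistent with Graphite, Molybdenite.
The minerals that satisfy all observations are Apatite, Beryl.
That is 2 minerals.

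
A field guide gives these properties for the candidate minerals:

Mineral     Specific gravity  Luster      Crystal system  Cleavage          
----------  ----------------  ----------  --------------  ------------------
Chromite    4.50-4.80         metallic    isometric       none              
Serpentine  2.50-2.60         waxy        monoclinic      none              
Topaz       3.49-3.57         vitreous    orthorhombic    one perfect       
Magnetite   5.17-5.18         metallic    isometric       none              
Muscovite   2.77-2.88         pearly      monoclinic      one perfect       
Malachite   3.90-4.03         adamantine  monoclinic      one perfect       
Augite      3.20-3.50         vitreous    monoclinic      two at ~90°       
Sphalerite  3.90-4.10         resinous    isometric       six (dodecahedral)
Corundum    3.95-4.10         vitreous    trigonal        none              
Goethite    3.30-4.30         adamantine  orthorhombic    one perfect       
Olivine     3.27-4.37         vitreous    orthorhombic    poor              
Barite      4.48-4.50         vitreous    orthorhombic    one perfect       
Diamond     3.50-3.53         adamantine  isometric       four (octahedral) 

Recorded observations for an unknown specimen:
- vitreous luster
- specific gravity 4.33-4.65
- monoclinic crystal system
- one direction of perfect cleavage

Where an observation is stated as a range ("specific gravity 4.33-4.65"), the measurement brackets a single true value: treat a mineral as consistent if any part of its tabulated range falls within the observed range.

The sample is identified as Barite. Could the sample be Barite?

Vitreous luster — consistent with Barite (vitreous luster).
Specific gravity 4.33-4.65 — consistent with Barite (SG 4.48-4.50).
Monoclinic crystal system — Barite has orthorhombic system; which does not match.
One direction of perfect cleavage — consistent with Barite (cleavage one perfect).
Crystal system alone is enough to reject Barite.

No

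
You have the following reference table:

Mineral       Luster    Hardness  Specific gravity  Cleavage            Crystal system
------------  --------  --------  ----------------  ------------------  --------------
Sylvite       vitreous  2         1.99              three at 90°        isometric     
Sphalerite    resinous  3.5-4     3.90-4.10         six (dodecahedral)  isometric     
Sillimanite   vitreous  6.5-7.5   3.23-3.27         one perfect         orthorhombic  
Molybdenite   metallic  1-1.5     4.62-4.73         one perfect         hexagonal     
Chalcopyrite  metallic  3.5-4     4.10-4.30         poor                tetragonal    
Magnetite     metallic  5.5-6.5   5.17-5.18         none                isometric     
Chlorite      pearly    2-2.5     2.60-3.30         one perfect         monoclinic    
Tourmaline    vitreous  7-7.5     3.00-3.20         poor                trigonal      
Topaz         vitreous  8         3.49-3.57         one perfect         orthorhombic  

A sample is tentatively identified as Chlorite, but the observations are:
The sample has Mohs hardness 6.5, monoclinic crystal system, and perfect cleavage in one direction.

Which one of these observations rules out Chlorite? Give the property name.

hardness

Mohs hardness 6.5: Chlorite has hardness 2-2.5 — outside the reference range.
Monoclinic crystal system: Chlorite has monoclinic system — agrees.
Perfect cleavage in one direction: Chlorite has cleavage one perfect — agrees.
Only the hardness is inconsistent.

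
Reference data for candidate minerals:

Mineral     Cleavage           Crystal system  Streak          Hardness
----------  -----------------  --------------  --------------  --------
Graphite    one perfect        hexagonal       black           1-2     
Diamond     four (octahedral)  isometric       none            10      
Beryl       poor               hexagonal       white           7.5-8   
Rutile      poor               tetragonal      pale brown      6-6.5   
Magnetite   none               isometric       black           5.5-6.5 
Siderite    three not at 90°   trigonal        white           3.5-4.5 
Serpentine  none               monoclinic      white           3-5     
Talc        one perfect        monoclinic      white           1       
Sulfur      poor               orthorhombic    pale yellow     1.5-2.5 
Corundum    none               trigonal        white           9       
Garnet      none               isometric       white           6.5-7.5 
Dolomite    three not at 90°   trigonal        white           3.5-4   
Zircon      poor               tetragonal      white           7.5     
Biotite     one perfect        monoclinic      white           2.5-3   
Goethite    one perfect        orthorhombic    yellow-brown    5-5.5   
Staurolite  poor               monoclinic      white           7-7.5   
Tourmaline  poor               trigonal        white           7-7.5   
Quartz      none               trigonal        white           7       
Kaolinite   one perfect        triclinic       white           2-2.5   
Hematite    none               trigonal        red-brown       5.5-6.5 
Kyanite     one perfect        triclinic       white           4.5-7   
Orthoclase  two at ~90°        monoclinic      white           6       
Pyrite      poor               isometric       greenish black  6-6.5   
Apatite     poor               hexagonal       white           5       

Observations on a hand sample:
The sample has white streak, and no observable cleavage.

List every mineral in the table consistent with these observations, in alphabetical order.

Corundum, Garnet, Quartz, Serpentine

White streak: only Beryl, Siderite, Serpentine, Talc, Corundum, Garnet, Dolomite, Zircon, Biotite, Staurolite, Tourmaline, Quartz, Kaolinite, Kyanite, Orthoclase, Apatite remain.
No observable cleavage: only Serpentine, Corundum, Garnet, Quartz remain.
The minerals that satisfy all observations are Corundum, Garnet, Quartz, Serpentine.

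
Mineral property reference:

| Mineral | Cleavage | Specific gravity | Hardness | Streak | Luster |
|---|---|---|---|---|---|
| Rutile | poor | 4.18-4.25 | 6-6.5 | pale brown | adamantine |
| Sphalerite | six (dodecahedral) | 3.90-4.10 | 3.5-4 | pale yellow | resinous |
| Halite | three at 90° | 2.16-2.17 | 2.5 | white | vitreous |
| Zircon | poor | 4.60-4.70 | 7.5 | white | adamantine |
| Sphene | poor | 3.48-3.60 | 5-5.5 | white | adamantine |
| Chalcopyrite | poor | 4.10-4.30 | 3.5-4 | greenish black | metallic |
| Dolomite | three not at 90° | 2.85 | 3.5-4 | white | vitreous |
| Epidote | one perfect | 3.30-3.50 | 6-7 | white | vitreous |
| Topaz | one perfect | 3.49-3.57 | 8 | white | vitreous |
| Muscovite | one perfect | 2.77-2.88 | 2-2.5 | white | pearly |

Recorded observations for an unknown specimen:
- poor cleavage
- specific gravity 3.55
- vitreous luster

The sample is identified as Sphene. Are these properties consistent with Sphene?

No

Poor cleavage — consistent with Sphene (cleavage poor).
Specific gravity 3.55 — consistent with Sphene (SG 3.48-3.60).
Vitreous luster — Sphene has adamantine luster; inconsistent.
Luster alone is enough to reject Sphene.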